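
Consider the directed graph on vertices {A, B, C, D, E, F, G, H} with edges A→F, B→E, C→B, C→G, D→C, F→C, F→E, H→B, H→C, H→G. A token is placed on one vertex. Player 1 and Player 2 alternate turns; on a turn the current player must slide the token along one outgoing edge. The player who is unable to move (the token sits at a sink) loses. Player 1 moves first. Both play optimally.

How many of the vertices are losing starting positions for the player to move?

4

Work bottom-up. With no move the player to move loses. Otherwise the position is W if at least one move leads to an L position for the opponent, and L if every move leads to a W.
Every edge goes from a vertex to one that appears earlier in the order E, G, B, C, H, D, F, A, so processing vertices in that order labels each vertex after all of its successors.
E: no outgoing edge → L
G: no outgoing edge → L
B: can move to E, which is L ⇒ W
C: can move to G, which is L ⇒ W
H: can move to G, which is L ⇒ W
D: the only move is to C(W), a W ⇒ L
F: can move to E, which is L ⇒ W
A: the only move is to F(W), a W ⇒ L
The L vertices are A, D, E, G; that is 4 in all.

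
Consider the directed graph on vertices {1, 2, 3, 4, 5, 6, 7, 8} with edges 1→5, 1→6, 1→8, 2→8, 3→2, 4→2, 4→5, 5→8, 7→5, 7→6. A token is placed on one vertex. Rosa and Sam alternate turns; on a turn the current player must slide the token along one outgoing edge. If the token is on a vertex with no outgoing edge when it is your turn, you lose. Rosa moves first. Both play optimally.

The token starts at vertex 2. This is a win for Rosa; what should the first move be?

Positions with no move are L. A position that does have a move is losing for the player to move precisely when every available move leads to a winning position for the opponent. Fill in the labels:
Every edge goes from a vertex to one that appears earlier in the order 8, 6, 5, 1, 2, 3, 4, 7, so processing vertices in that order labels each vertex after all of its successors.
8: no outgoing edge → L
6: no outgoing edge → L
5: can move to 8, which is L ⇒ W
1: can move to 6, which is L ⇒ W
2: can move to 8, which is L ⇒ W
3: the only move is to 2(W), a W ⇒ L
4: moves to 2(W), 5(W); every one is W ⇒ L
7: can move to 6, which is L ⇒ W
From 2, the L positions reachable in one move are: 8.

Move to 8.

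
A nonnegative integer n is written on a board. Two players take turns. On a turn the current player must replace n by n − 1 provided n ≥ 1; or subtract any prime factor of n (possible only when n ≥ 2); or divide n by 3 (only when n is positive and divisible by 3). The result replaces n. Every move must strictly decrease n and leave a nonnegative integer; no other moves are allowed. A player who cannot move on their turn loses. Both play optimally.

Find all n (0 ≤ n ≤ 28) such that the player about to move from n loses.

Positions with no move are L. A position that does have a move is losing for the player to move precisely when every available move leads to a winning position for the opponent. Fill in the labels:
n=0: no move → L
n=1: W (go to 0, an L position)
n=2: W (go to 0, an L position)
n=3: W (go to 0, an L position)
n=4: L (options 2(W), 3(W) are all W)
n=5: W (go to 0, an L position)
n=6: W (go to 4, an L position)
n=7: W (go to 0, an L position)
n=8: L (options 6(W), 7(W) are all W)
n=9: W (go to 8, an L position)
n=10: W (go to 8, an L position)
n=11: W (go to 0, an L position)
n=12: W (go to 4, an L position)
n=13: W (go to 0, an L position)
n=14: L (options 7(W), 12(W), 13(W) are all W)
n=15: W (go to 14, an L position)
n=16: W (go to 14, an L position)
n=17: W (go to 0, an L position)
n=18: L (options 6(W), 15(W), 16(W), 17(W) are all W)
n=19: W (go to 0, an L position)
n=20: W (go to 18, an L position)
n=21: W (go to 14, an L position)
n=22: L (options 11(W), 20(W), 21(W) are all W)
n=23: W (go to 0, an L position)
n=24: W (go to 8, an L position)
n=25: L (options 20(W), 24(W) are all W)
n=26: W (go to 25, an L position)
n=27: L (options 9(W), 24(W), 26(W) are all W)
n=28: W (go to 27, an L position)
Reading off the rows marked L gives the requested list; there are 8 such values of n.

0, 4, 8, 14, 18, 22, 25, 27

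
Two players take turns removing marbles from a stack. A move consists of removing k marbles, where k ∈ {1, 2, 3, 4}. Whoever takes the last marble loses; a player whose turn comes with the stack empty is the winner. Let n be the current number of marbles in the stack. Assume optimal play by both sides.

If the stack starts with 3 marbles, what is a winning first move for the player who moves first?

Work bottom-up. With no move the player to move wins. Otherwise the position is W if at least one move leads to an L position for the opponent, and L if every move leads to a W.
n=0: no move; the opponent has just taken the last marble and therefore loses → W
n=1: the only move is to 0(W), a W ⇒ L
n=2: can move to 1, which is L ⇒ W
n=3: can move to 1, which is L ⇒ W
From 3, the L positions reachable in one move are: 1.

Remove 2, leaving 1.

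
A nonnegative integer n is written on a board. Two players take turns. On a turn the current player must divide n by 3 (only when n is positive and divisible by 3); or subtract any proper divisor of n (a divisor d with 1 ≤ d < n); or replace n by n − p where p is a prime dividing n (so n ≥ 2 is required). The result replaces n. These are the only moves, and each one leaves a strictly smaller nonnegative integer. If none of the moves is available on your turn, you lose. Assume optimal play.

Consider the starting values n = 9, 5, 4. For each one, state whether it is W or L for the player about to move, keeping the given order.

9: L, 5: W, 4: L

Use the standard recursion: the mover loses at a terminal position; elsewhere, the mover wins exactly when some move hands the opponent an L position.
n=0: no move → L
n=1: no move → L
n=2: →0(L), so W
n=3: →0(L), so W
n=4: →2(W), 3(W) — all W, so L
n=5: →0(L), so W
n=6: →4(L), so W
n=7: →0(L), so W
n=8: →4(L), so W
n=9: →3(W), 6(W), 8(W) — all W, so L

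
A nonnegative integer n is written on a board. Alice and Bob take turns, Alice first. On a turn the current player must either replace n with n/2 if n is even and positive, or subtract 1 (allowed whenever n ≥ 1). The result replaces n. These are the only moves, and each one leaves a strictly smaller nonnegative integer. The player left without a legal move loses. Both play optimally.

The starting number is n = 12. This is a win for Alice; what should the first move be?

Build the W/L table. Terminal = L. A non-terminal position is W if it has a move to some L; otherwise it is L.
n=0: no move → L
n=1: →0(L), so W
n=2: →1(W) only, which is W, so L
n=3: →2(L), so W
n=4: →2(L), so W
n=5: →4(W) only, which is W, so L
n=6: →5(L), so W
n=7: →6(W) only, which is W, so L
n=8: →7(L), so W
n=9: →8(W) only, which is W, so L
n=10: →5(L), so W
n=11: →10(W) only, which is W, so L
n=12: →11(L), so W
From 12, the L positions reachable in one move are: 11.

Move to 11.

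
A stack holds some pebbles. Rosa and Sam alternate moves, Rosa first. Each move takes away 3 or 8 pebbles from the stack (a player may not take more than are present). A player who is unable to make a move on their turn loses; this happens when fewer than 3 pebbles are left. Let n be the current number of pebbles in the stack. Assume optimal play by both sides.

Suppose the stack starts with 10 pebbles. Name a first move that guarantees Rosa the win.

Work bottom-up. With no move the player to move loses. Otherwise the position is W if at least one move leads to an L position for the opponent, and L if every move leads to a W.
n=0: no move → L
n=1: no move → L
n=2: no move → L
n=3: W (go to 0, an L position)
n=4: W (go to 1, an L position)
n=5: W (go to 2, an L position)
n=6: L (sole option 3(W) is W)
n=7: L (sole option 4(W) is W)
n=8: W (go to 0, an L position)
n=9: W (go to 6, an L position)
n=10: W (go to 7, an L position)
From 10, the L positions reachable in one move are: 7, 2. Any move reaching one of these is winning.

Remove 3, leaving 7.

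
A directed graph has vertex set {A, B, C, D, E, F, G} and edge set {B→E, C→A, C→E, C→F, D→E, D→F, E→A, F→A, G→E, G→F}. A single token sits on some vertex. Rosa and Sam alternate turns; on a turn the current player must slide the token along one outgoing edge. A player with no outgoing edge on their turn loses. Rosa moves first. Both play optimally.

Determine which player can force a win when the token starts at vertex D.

Label each position W (a win for the player to move) or L (a loss). A position with no legal move is L; any other position is W exactly when some move reaches an L, and L when every move reaches a W.
Every edge goes from a vertex to one that appears earlier in the order A, E, B, F, G, D, C, so processing vertices in that order labels each vertex after all of its successors.
A: no outgoing edge → L
E: W (go to A, an L position)
B: L (sole option E(W) is W)
F: W (go to A, an L position)
G: L (options F(W), E(W) are all W)
D: L (options F(W), E(W) are all W)
C: W (go to A, an L position)
Every move from D reaches a W position, so the mover loses.

Sam wins.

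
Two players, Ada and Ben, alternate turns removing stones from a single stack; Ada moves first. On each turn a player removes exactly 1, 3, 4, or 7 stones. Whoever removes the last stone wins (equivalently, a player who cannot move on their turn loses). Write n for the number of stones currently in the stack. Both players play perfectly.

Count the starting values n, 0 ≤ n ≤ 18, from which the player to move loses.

Work bottom-up. With no move the player to move loses. Otherwise the position is W if at least one move leads to an L position for the opponent, and L if every move leads to a W.
n=0: no move → L
n=1: reaches L-position 0 → W
n=2: only reaches 1(W), which is W → L
n=3: reaches L-position 2 → W
n=4: reaches L-position 0 → W
n=5: reaches L-position 2 → W
n=6: reaches L-position 2 → W
n=7: reaches L-position 0 → W
n=8: only reaches 7(W), 5(W), 4(W), 1(W), all W → L
n=9: reaches L-position 8 → W
n=10: only reaches 9(W), 7(W), 6(W), 3(W), all W → L
n=11: reaches L-position 10 → W
n=12: reaches L-position 8 → W
n=13: reaches L-position 10 → W
n=14: reaches L-position 10 → W
n=15: reaches L-position 8 → W
n=16: only reaches 15(W), 13(W), 12(W), 9(W), all W → L
n=17: reaches L-position 16 → W
n=18: only reaches 17(W), 15(W), 14(W), 11(W), all W → L
L entries with 0 ≤ n ≤ 18: n = 0, 2, 8, 10, 16, 18; that makes 6.

6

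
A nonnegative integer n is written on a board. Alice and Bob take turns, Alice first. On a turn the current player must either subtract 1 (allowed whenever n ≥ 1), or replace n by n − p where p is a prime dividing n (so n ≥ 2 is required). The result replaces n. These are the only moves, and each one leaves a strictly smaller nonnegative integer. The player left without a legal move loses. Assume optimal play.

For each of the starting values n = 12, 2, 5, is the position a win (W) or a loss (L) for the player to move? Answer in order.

Use the standard recursion: the mover loses at a terminal position; elsewhere, the mover wins exactly when some move hands the opponent an L position.
n=0: no move → L
n=1: W (go to 0, an L position)
n=2: W (go to 0, an L position)
n=3: W (go to 0, an L position)
n=4: L (options 2(W), 3(W) are all W)
n=5: W (go to 0, an L position)
n=6: W (go to 4, an L position)
n=7: W (go to 0, an L position)
n=8: L (options 6(W), 7(W) are all W)
n=9: W (go to 8, an L position)
n=10: W (go to 8, an L position)
n=11: W (go to 0, an L position)
n=12: L (options 9(W), 10(W), 11(W) are all W)

12: L, 2: W, 5: W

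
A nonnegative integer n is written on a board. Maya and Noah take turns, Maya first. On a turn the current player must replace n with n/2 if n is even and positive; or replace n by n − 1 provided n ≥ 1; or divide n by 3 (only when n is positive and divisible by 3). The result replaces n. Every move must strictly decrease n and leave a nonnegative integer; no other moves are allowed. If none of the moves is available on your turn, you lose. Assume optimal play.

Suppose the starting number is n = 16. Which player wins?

Noah wins.

Label each position W (a win for the player to move) or L (a loss). A position with no legal move is L; any other position is W exactly when some move reaches an L, and L when every move reaches a W.
n=0: no move → L
n=1: reaches L-position 0 → W
n=2: only reaches 1(W), which is W → L
n=3: reaches L-position 2 → W
n=4: reaches L-position 2 → W
n=5: only reaches 4(W), which is W → L
n=6: reaches L-position 2 → W
n=7: only reaches 6(W), which is W → L
n=8: reaches L-position 7 → W
n=9: only reaches 3(W), 8(W), all W → L
n=10: reaches L-position 5 → W
n=11: only reaches 10(W), which is W → L
n=12: reaches L-position 11 → W
n=13: only reaches 12(W), which is W → L
n=14: reaches L-position 7 → W
n=15: reaches L-position 5 → W
n=16: only reaches 8(W), 15(W), all W → L
The starting position 16 is L: whatever Maya does, the opponent receives a W position.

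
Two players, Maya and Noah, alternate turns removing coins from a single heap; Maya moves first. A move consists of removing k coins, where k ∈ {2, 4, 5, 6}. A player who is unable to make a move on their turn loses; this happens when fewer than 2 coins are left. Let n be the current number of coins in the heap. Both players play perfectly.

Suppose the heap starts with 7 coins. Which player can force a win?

Maya wins.

Positions with no move are L. A position that does have a move is losing for the player to move precisely when every available move leads to a winning position for the opponent. Fill in the labels:
n=0: no move → L
n=1: no move → L
n=2: →0(L), so W
n=3: →1(L), so W
n=4: →0(L), so W
n=5: →1(L), so W
n=6: →1(L), so W
n=7: →1(L), so W
From 7 Maya can remove 6, leaving 1, reaching an L position.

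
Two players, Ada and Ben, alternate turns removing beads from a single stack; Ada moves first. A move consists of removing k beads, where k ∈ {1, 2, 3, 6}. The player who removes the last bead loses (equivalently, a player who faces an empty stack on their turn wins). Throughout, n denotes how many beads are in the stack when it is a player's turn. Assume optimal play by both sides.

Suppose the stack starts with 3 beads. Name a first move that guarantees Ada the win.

Label each position W (a win for the player to move) or L (a loss). A position with no legal move is W; any other position is W exactly when some move reaches an L, and L when every move reaches a W.
n=0: no move; the opponent has just taken the last bead and therefore loses → W
n=1: →0(W) only, which is W, so L
n=2: →1(L), so W
n=3: →1(L), so W
From 3, the L positions reachable in one move are: 1.

Remove 2, leaving 1.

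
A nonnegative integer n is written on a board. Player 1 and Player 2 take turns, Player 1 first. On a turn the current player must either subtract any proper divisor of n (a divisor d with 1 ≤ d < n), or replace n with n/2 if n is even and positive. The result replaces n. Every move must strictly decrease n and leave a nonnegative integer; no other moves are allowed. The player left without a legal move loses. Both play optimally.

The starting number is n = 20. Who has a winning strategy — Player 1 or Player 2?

Build the W/L table. Terminal = L. A non-terminal position is W if it has a move to some L; otherwise it is L.
n=0: no move → L
n=1: no move → L
n=2: →1(L), so W
n=3: →2(W) only, which is W, so L
n=4: →3(L), so W
n=5: →4(W) only, which is W, so L
n=6: →3(L), so W
n=7: →6(W) only, which is W, so L
n=8: →7(L), so W
n=9: →6(W), 8(W) — all W, so L
n=10: →5(L), so W
n=11: →10(W) only, which is W, so L
n=12: →9(L), so W
n=13: →12(W) only, which is W, so L
n=14: →7(L), so W
n=15: →10(W), 12(W), 14(W) — all W, so L
n=16: →15(L), so W
n=17: →16(W) only, which is W, so L
n=18: →9(L), so W
n=19: →18(W) only, which is W, so L
n=20: →15(L), so W
The starting position 20 is W: Player 1 should move to 15, handing over an L position.

Player 1 wins.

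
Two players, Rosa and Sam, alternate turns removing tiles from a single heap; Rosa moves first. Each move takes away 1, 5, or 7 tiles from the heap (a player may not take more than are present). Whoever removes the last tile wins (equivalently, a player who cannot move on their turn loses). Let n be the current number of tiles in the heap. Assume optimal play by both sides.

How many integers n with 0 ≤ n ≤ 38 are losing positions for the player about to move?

Work bottom-up. With no move the player to move loses. Otherwise the position is W if at least one move leads to an L position for the opponent, and L if every move leads to a W.
n=0: no move → L
n=1: →0(L), so W
n=2: →1(W) only, which is W, so L
n=3: →2(L), so W
n=4: →3(W) only, which is W, so L
n=5: →4(L), so W
n=6: →5(W), 1(W) — all W, so L
n=7: →6(L), so W
n=8: →7(W), 3(W), 1(W) — all W, so L
n=9: →8(L), so W
n=10: →9(W), 5(W), 3(W) — all W, so L
n=11: →10(L), so W
n=12: →11(W), 7(W), 5(W) — all W, so L
n=13: →12(L), so W
n=14: →13(W), 9(W), 7(W) — all W, so L
n=15: →14(L), so W
n=16: →15(W), 11(W), 9(W) — all W, so L
n=17: →16(L), so W
n=18: →17(W), 13(W), 11(W) — all W, so L
n=19: →18(L), so W
n=20: →19(W), 15(W), 13(W) — all W, so L
n=21: →20(L), so W
n=22: →21(W), 17(W), 15(W) — all W, so L
n=23: →22(L), so W
n=24: →23(W), 19(W), 17(W) — all W, so L
n=25: →24(L), so W
n=26: →25(W), 21(W), 19(W) — all W, so L
n=27: →26(L), so W
n=28: →27(W), 23(W), 21(W) — all W, so L
n=29: →28(L), so W
n=30: →29(W), 25(W), 23(W) — all W, so L
n=31: →30(L), so W
n=32: →31(W), 27(W), 25(W) — all W, so L
n=33: →32(L), so W
n=34: →33(W), 29(W), 27(W) — all W, so L
n=35: →34(L), so W
n=36: →35(W), 31(W), 29(W) — all W, so L
n=37: →36(L), so W
n=38: →37(W), 33(W), 31(W) — all W, so L
L entries with 0 ≤ n ≤ 38: n = 0, 2, 4, 6, 8, 10, 12, 14, 16, 18, 20, 22, 24, 26, 28, 30, 32, 34, 36, 38; that makes 20.

20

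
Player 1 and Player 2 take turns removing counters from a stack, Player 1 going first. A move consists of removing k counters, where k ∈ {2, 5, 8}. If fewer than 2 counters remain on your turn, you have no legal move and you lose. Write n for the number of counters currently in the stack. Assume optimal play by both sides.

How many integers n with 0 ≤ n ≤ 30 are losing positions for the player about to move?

Classify positions by backward induction: terminal positions (no move available) are L. From any other position, the mover wins iff some move reaches an L.
n=0: no move → L
n=1: no move → L
n=2: →0(L), so W
n=3: →1(L), so W
n=4: →2(W) only, which is W, so L
n=5: →0(L), so W
n=6: →4(L), so W
n=7: →5(W), 2(W) — all W, so L
n=8: →0(L), so W
n=9: →7(L), so W
n=10: →8(W), 5(W), 2(W) — all W, so L
n=11: →9(W), 6(W), 3(W) — all W, so L
n=12: →10(L), so W
n=13: →11(L), so W
n=14: →12(W), 9(W), 6(W) — all W, so L
n=15: →10(L), so W
n=16: →14(L), so W
n=17: →15(W), 12(W), 9(W) — all W, so L
n=18: →10(L), so W
n=19: →17(L), so W
n=20: →18(W), 15(W), 12(W) — all W, so L
n=21: →19(W), 16(W), 13(W) — all W, so L
n=22: →20(L), so W
n=23: →21(L), so W
n=24: →22(W), 19(W), 16(W) — all W, so L
n=25: →20(L), so W
n=26: →24(L), so W
n=27: →25(W), 22(W), 19(W) — all W, so L
n=28: →20(L), so W
n=29: →27(L), so W
n=30: →28(W), 25(W), 22(W) — all W, so L
L entries with 0 ≤ n ≤ 30: n = 0, 1, 4, 7, 10, 11, 14, 17, 20, 21, 24, 27, 30; that makes 13.

13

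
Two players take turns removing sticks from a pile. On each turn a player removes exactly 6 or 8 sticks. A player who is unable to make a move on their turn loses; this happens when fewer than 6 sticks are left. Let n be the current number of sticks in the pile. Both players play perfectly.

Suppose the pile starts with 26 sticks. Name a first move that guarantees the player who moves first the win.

Remove 8, leaving 18.

Label each position W (a win for the player to move) or L (a loss). A position with no legal move is L; any other position is W exactly when some move reaches an L, and L when every move reaches a W.
n=0: no move → L
n=1: no move → L
n=2: no move → L
n=3: no move → L
n=4: no move → L
n=5: no move → L
n=6: →0(L), so W
n=7: →1(L), so W
n=8: →2(L), so W
n=9: →3(L), so W
n=10: →4(L), so W
n=11: →5(L), so W
n=12: →4(L), so W
n=13: →5(L), so W
n=14: →8(W), 6(W) — all W, so L
n=15: →9(W), 7(W) — all W, so L
n=16: →10(W), 8(W) — all W, so L
n=17: →11(W), 9(W) — all W, so L
n=18: →12(W), 10(W) — all W, so L
n=19: →13(W), 11(W) — all W, so L
n=20: →14(L), so W
n=21: →15(L), so W
n=22: →16(L), so W
n=23: →17(L), so W
n=24: →18(L), so W
n=25: →19(L), so W
n=26: →18(L), so W
From 26, the L positions reachable in one move are: 18.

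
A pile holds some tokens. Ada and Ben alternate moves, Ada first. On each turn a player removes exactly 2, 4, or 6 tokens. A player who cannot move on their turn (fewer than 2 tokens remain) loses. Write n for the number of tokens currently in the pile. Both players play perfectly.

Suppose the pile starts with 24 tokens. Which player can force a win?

Compute win/loss labels from the base case upward. A position with no move is L. Any other position is W if it can reach an L in one move, else L.
n=0: no move → L
n=1: no move → L
n=2: reaches L-position 0 → W
n=3: reaches L-position 1 → W
n=4: reaches L-position 0 → W
n=5: reaches L-position 1 → W
n=6: reaches L-position 0 → W
n=7: reaches L-position 1 → W
n=8: only reaches 6(W), 4(W), 2(W), all W → L
n=9: only reaches 7(W), 5(W), 3(W), all W → L
n=10: reaches L-position 8 → W
n=11: reaches L-position 9 → W
n=12: reaches L-position 8 → W
n=13: reaches L-position 9 → W
n=14: reaches L-position 8 → W
n=15: reaches L-position 9 → W
n=16: only reaches 14(W), 12(W), 10(W), all W → L
n=17: only reaches 15(W), 13(W), 11(W), all W → L
n=18: reaches L-position 16 → W
n=19: reaches L-position 17 → W
n=20: reaches L-position 16 → W
n=21: reaches L-position 17 → W
n=22: reaches L-position 16 → W
n=23: reaches L-position 17 → W
n=24: only reaches 22(W), 20(W), 18(W), all W → L
Every move from 24 reaches a W position, so the mover loses.

Ben wins.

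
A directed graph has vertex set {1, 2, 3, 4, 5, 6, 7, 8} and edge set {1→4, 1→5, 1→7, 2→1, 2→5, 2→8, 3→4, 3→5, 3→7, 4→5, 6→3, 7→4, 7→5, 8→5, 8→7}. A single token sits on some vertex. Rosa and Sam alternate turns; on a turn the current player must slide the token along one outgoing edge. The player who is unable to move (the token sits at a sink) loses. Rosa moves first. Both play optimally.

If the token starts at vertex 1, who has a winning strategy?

Rosa wins.

Use the standard recursion: the mover loses at a terminal position; elsewhere, the mover wins exactly when some move hands the opponent an L position.
Every edge goes from a vertex to one that appears earlier in the order 5, 4, 7, 3, 6, 1, 8, 2, so processing vertices in that order labels each vertex after all of its successors.
5: no outgoing edge → L
4: reaches L-position 5 → W
7: reaches L-position 5 → W
3: reaches L-position 5 → W
6: only reaches 3(W), which is W → L
1: reaches L-position 5 → W
8: reaches L-position 5 → W
2: reaches L-position 5 → W
The starting position 1 is W: Rosa should move to 5, handing over an L position.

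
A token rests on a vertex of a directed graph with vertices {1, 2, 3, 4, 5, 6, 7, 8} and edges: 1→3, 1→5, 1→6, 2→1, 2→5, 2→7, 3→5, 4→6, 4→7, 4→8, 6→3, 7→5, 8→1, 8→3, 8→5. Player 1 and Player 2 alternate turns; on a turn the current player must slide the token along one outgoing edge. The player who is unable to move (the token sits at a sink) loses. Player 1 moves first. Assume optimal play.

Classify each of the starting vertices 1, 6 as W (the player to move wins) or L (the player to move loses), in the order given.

Use the standard recursion: the mover loses at a terminal position; elsewhere, the mover wins exactly when some move hands the opponent an L position.
Every edge goes from a vertex to one that appears earlier in the order 5, 3, 6, 1, 8, 7, 4, 2, so processing vertices in that order labels each vertex after all of its successors.
5: no outgoing edge → L
3: →5(L), so W
6: →3(W) only, which is W, so L
1: →6(L), so W
8: →5(L), so W
7: →5(L), so W
4: →6(L), so W
2: →5(L), so W

1: W, 6: L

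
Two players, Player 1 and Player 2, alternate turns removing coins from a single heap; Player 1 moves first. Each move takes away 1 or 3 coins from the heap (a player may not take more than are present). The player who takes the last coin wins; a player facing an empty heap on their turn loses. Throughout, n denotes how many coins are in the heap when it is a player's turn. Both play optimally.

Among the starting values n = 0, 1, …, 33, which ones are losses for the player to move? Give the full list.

0, 2, 4, 6, 8, 10, 12, 14, 16, 18, 20, 22, 24, 26, 28, 30, 32

Build the W/L table. Terminal = L. A non-terminal position is W if it has a move to some L; otherwise it is L.
n=0: no move → L
n=1: →0(L), so W
n=2: →1(W) only, which is W, so L
n=3: →2(L), so W
n=4: →3(W), 1(W) — all W, so L
n=5: →4(L), so W
n=6: →5(W), 3(W) — all W, so L
n=7: →6(L), so W
n=8: →7(W), 5(W) — all W, so L
n=9: →8(L), so W
n=10: →9(W), 7(W) — all W, so L
n=11: →10(L), so W
n=12: →11(W), 9(W) — all W, so L
n=13: →12(L), so W
n=14: →13(W), 11(W) — all W, so L
n=15: →14(L), so W
n=16: →15(W), 13(W) — all W, so L
n=17: →16(L), so W
n=18: →17(W), 15(W) — all W, so L
n=19: →18(L), so W
n=20: →19(W), 17(W) — all W, so L
n=21: →20(L), so W
n=22: →21(W), 19(W) — all W, so L
n=23: →22(L), so W
n=24: →23(W), 21(W) — all W, so L
n=25: →24(L), so W
n=26: →25(W), 23(W) — all W, so L
n=27: →26(L), so W
n=28: →27(W), 25(W) — all W, so L
n=29: →28(L), so W
n=30: →29(W), 27(W) — all W, so L
n=31: →30(L), so W
n=32: →31(W), 29(W) — all W, so L
n=33: →32(L), so W
The losing starting values of n are exactly the entries labelled L in this table (17 of them).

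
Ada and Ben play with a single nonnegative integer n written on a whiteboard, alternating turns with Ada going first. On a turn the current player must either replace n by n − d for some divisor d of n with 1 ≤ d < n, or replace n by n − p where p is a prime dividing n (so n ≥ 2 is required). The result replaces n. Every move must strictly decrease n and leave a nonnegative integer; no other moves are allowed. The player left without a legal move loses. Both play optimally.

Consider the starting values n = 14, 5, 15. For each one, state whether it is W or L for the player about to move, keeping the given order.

14: L, 5: W, 15: W

Label each position W (a win for the player to move) or L (a loss). A position with no legal move is L; any other position is W exactly when some move reaches an L, and L when every move reaches a W.
n=0: no move → L
n=1: no move → L
n=2: reaches L-position 0 → W
n=3: reaches L-position 0 → W
n=4: only reaches 2(W), 3(W), all W → L
n=5: reaches L-position 0 → W
n=6: reaches L-position 4 → W
n=7: reaches L-position 0 → W
n=8: reaches L-position 4 → W
n=9: only reaches 6(W), 8(W), all W → L
n=10: reaches L-position 9 → W
n=11: reaches L-position 0 → W
n=12: reaches L-position 9 → W
n=13: reaches L-position 0 → W
n=14: only reaches 7(W), 12(W), 13(W), all W → L
n=15: reaches L-position 14 → W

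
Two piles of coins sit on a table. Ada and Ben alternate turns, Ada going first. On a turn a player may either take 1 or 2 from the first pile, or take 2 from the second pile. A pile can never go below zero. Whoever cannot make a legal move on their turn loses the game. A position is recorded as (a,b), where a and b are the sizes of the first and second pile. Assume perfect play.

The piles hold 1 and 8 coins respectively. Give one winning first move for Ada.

Build the W/L table. Terminal = L. A non-terminal position is W if it has a move to some L; otherwise it is L.
No move ever increases a pile, so every position that can arise here has a ≤ 1 and b ≤ 8; it is enough to label the cells with 0 ≤ a ≤ 1 and 0 ≤ b ≤ 8.
Every move lowers a or b (never raises either), so fill the grid row by row in increasing a, and left to right within a row: each cell's successors are then already labelled.
      b=0  b=1  b=2  b=3  b=4  b=5  b=6  b=7  b=8
a=0:    L    L    W    W    L    L    W    W    L
a=1:    W    W    L    L    W    W    L    L    W
Cells with no legal move (terminal, hence L): (0,0), (0,1).
The remaining L cells, each justified by listing all of its moves:
(0,4): the only move is to (0,2)(W), a W ⇒ L
(0,5): the only move is to (0,3)(W), a W ⇒ L
(0,8): the only move is to (0,6)(W), a W ⇒ L
(1,2): moves to (0,2)(W), (1,0)(W); every one is W ⇒ L
(1,3): moves to (0,3)(W), (1,1)(W); every one is W ⇒ L
(1,6): moves to (0,6)(W), (1,4)(W); every one is W ⇒ L
(1,7): moves to (0,7)(W), (1,5)(W); every one is W ⇒ L
Every other cell has at least one move into one of the L cells above, so it is W.
From (1,8), the L positions reachable in one move are: (0,8), (1,6). Any move reaching one of these is winning.

Move to (0,8).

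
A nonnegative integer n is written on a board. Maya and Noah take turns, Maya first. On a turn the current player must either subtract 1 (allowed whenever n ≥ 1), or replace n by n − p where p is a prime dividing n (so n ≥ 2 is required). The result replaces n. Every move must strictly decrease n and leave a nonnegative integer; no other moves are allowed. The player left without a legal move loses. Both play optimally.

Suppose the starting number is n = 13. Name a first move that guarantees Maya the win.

Label each position W (a win for the player to move) or L (a loss). A position with no legal move is L; any other position is W exactly when some move reaches an L, and L when every move reaches a W.
n=0: no move → L
n=1: W (go to 0, an L position)
n=2: W (go to 0, an L position)
n=3: W (go to 0, an L position)
n=4: L (options 2(W), 3(W) are all W)
n=5: W (go to 0, an L position)
n=6: W (go to 4, an L position)
n=7: W (go to 0, an L position)
n=8: L (options 6(W), 7(W) are all W)
n=9: W (go to 8, an L position)
n=10: W (go to 8, an L position)
n=11: W (go to 0, an L position)
n=12: L (options 9(W), 10(W), 11(W) are all W)
n=13: W (go to 0, an L position)
From 13, the L positions reachable in one move are: 0, 12. Any move reaching one of these is winning.

Move to 0.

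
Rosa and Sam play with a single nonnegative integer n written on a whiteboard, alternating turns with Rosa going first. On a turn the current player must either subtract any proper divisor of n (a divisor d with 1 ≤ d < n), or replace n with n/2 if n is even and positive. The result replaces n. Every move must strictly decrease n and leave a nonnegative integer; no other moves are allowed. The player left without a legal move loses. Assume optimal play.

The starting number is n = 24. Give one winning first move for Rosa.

Use the standard recursion: the mover loses at a terminal position; elsewhere, the mover wins exactly when some move hands the opponent an L position.
n=0: no move → L
n=1: no move → L
n=2: →1(L), so W
n=3: →2(W) only, which is W, so L
n=4: →3(L), so W
n=5: →4(W) only, which is W, so L
n=6: →3(L), so W
n=7: →6(W) only, which is W, so L
n=8: →7(L), so W
n=9: →6(W), 8(W) — all W, so L
n=10: →5(L), so W
n=11: →10(W) only, which is W, so L
n=12: →9(L), so W
n=13: →12(W) only, which is W, so L
n=14: →7(L), so W
n=15: →10(W), 12(W), 14(W) — all W, so L
n=16: →15(L), so W
n=17: →16(W) only, which is W, so L
n=18: →9(L), so W
n=19: →18(W) only, which is W, so L
n=20: →15(L), so W
n=21: →14(W), 18(W), 20(W) — all W, so L
n=22: →11(L), so W
n=23: →22(W) only, which is W, so L
n=24: →21(L), so W
From 24, the L positions reachable in one move are: 21, 23. Any move reaching one of these is winning.

Move to 21.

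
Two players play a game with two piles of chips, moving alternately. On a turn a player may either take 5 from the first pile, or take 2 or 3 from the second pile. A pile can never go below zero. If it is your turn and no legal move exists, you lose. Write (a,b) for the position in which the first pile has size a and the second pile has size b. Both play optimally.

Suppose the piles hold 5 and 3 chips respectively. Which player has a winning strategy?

Classify positions by backward induction: terminal positions (no move available) are L. From any other position, the mover wins iff some move reaches an L.
No move ever increases a pile, so every position that can arise here has a ≤ 5 and b ≤ 3; it is enough to label the cells with 0 ≤ a ≤ 5 and 0 ≤ b ≤ 3.
Every move lowers a or b (never raises either), so fill the grid row by row in increasing a, and left to right within a row: each cell's successors are then already labelled.
      b=0  b=1  b=2  b=3
a=0:    L    L    W    W
a=1:    L    L    W    W
a=2:    L    L    W    W
a=3:    L    L    W    W
a=4:    L    L    W    W
a=5:    W    W    L    L
Cells with no legal move (terminal, hence L): (0,0), (0,1), (1,0), (1,1), (2,0), (2,1), (3,0), (3,1), (4,0), (4,1).
The remaining L cells, each justified by listing all of its moves:
(5,2): only reaches (0,2)(W), (5,0)(W), all W → L
(5,3): only reaches (0,3)(W), (5,1)(W), (5,0)(W), all W → L
Every other cell has at least one move into one of the L cells above, so it is W.
The starting position (5,3) is L: whatever the player to move does, the opponent receives a W position.

The second player wins.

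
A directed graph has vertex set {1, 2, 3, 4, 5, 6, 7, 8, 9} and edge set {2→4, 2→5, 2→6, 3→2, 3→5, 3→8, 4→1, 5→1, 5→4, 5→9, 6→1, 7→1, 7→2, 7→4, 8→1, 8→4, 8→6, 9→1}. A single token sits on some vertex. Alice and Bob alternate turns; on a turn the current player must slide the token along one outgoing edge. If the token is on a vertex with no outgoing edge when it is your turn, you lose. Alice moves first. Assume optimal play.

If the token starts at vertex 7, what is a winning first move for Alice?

Use the standard recursion: the mover loses at a terminal position; elsewhere, the mover wins exactly when some move hands the opponent an L position.
Every edge goes from a vertex to one that appears earlier in the order 1, 6, 4, 8, 9, 5, 2, 7, 3, so processing vertices in that order labels each vertex after all of its successors.
1: no outgoing edge → L
6: W (go to 1, an L position)
4: W (go to 1, an L position)
8: W (go to 1, an L position)
9: W (go to 1, an L position)
5: W (go to 1, an L position)
2: L (options 5(W), 4(W), 6(W) are all W)
7: W (go to 2, an L position)
3: W (go to 2, an L position)
From 7, the L positions reachable in one move are: 2, 1. Any move reaching one of these is winning.

Move to 2.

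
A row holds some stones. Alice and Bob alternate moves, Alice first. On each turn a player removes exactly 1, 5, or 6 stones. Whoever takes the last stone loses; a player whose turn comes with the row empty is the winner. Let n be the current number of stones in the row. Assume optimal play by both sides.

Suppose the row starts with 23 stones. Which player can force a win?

Use the standard recursion: the mover wins at a terminal position; elsewhere, the mover wins exactly when some move hands the opponent an L position.
n=0: no move; the opponent has just taken the last stone and therefore loses → W
n=1: only reaches 0(W), which is W → L
n=2: reaches L-position 1 → W
n=3: only reaches 2(W), which is W → L
n=4: reaches L-position 3 → W
n=5: only reaches 4(W), 0(W), all W → L
n=6: reaches L-position 5 → W
n=7: reaches L-position 1 → W
n=8: reaches L-position 3 → W
n=9: reaches L-position 3 → W
n=10: reaches L-position 5 → W
n=11: reaches L-position 5 → W
n=12: only reaches 11(W), 7(W), 6(W), all W → L
n=13: reaches L-position 12 → W
n=14: only reaches 13(W), 9(W), 8(W), all W → L
n=15: reaches L-position 14 → W
n=16: only reaches 15(W), 11(W), 10(W), all W → L
n=17: reaches L-position 16 → W
n=18: reaches L-position 12 → W
n=19: reaches L-position 14 → W
n=20: reaches L-position 14 → W
n=21: reaches L-position 16 → W
n=22: reaches L-position 16 → W
n=23: only reaches 22(W), 18(W), 17(W), all W → L
The starting position 23 is L: whatever Alice does, the opponent receives a W position.

Bob wins.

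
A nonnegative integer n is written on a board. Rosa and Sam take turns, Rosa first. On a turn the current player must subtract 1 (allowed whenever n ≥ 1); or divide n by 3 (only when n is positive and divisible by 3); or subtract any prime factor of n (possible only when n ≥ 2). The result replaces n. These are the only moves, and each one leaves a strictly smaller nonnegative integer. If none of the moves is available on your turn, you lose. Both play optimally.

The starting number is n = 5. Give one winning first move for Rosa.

Move to 0.

Label each position W (a win for the player to move) or L (a loss). A position with no legal move is L; any other position is W exactly when some move reaches an L, and L when every move reaches a W.
n=0: no move → L
n=1: can move to 0, which is L ⇒ W
n=2: can move to 0, which is L ⇒ W
n=3: can move to 0, which is L ⇒ W
n=4: moves to 2(W), 3(W); every one is W ⇒ L
n=5: can move to 0, which is L ⇒ W
From 5, the L positions reachable in one move are: 0, 4. Any move reaching one of these is winning.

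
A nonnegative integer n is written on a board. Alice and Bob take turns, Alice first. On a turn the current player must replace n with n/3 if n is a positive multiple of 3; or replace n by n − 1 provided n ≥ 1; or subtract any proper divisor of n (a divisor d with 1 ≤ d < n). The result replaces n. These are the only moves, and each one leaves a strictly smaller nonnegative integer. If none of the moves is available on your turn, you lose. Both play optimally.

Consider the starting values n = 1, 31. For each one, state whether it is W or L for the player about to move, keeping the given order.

Use the standard recursion: the mover loses at a terminal position; elsewhere, the mover wins exactly when some move hands the opponent an L position.
n=0: no move → L
n=1: can move to 0, which is L ⇒ W
n=2: the only move is to 1(W), a W ⇒ L
n=3: can move to 2, which is L ⇒ W
n=4: can move to 2, which is L ⇒ W
n=5: the only move is to 4(W), a W ⇒ L
n=6: can move to 2, which is L ⇒ W
n=7: the only move is to 6(W), a W ⇒ L
n=8: can move to 7, which is L ⇒ W
n=9: moves to 3(W), 6(W), 8(W); every one is W ⇒ L
n=10: can move to 5, which is L ⇒ W
n=11: the only move is to 10(W), a W ⇒ L
n=12: can move to 9, which is L ⇒ W
n=13: the only move is to 12(W), a W ⇒ L
n=14: can move to 7, which is L ⇒ W
n=15: can move to 5, which is L ⇒ W
n=16: moves to 8(W), 12(W), 14(W), 15(W); every one is W ⇒ L
n=17: can move to 16, which is L ⇒ W
n=18: can move to 9, which is L ⇒ W
n=19: the only move is to 18(W), a W ⇒ L
n=20: can move to 16, which is L ⇒ W
n=21: can move to 7, which is L ⇒ W
n=22: can move to 11, which is L ⇒ W
n=23: the only move is to 22(W), a W ⇒ L
n=24: can move to 16, which is L ⇒ W
n=25: moves to 20(W), 24(W); every one is W ⇒ L
n=26: can move to 13, which is L ⇒ W
n=27: can move to 9, which is L ⇒ W
n=28: moves to 14(W), 21(W), 24(W), 26(W), 27(W); every one is W ⇒ L
n=29: can move to 28, which is L ⇒ W
n=30: can move to 25, which is L ⇒ W
n=31: the only move is to 30(W), a W ⇒ L

1: W, 31: L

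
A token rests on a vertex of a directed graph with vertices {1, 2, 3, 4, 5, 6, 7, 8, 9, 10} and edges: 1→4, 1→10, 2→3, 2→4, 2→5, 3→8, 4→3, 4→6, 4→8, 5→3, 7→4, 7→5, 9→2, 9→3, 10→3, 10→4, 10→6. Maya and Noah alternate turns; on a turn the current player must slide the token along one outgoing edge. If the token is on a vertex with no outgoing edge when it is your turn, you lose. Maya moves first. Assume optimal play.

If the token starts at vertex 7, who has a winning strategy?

Maya wins.

Classify positions by backward induction: terminal positions (no move available) are L. From any other position, the mover wins iff some move reaches an L.
Every edge goes from a vertex to one that appears earlier in the order 6, 8, 3, 4, 10, 5, 2, 1, 9, 7, so processing vertices in that order labels each vertex after all of its successors.
6: no outgoing edge → L
8: no outgoing edge → L
3: can move to 8, which is L ⇒ W
4: can move to 8, which is L ⇒ W
10: can move to 6, which is L ⇒ W
5: the only move is to 3(W), a W ⇒ L
2: can move to 5, which is L ⇒ W
1: moves to 10(W), 4(W); every one is W ⇒ L
9: moves to 2(W), 3(W); every one is W ⇒ L
7: can move to 5, which is L ⇒ W
The starting position 7 is W: Maya should move to 5, handing over an L position.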